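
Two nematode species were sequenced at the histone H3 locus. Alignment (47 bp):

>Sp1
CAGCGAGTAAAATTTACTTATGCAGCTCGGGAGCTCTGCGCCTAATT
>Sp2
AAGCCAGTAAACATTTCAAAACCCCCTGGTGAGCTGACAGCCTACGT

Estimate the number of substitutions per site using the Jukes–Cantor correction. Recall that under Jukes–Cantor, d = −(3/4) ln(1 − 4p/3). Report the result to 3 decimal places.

The sequences differ at 19 of 47 sites, so p = 19/47 ≈ 0.404255.
d = −(3/4) ln(1 − 4p/3) = −0.75 ln(1 − 0.539007) = −0.75 ln(0.460993)
  = −0.75 × (-0.774372) = 0.580779 substitutions/site.

0.581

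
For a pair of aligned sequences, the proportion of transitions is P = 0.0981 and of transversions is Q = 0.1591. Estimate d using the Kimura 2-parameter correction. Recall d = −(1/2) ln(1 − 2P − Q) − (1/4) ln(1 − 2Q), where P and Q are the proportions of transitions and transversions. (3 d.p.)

0.315

Under the Kimura two-parameter model, d = −½ ln(1 − 2P − Q) − ¼ ln(1 − 2Q).
1 − 2P − Q = 0.6447, giving −½ ln(0.6447) = 0.219485.
1 − 2Q = 0.6818, giving −¼ ln(0.6818) = 0.095755.
d = 0.219485 + 0.095755 = 0.315240.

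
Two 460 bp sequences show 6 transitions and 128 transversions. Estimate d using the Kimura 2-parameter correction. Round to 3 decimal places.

P = 6/460 ≈ 0.013043 and Q = 128/460 ≈ 0.278261.
Under the Kimura two-parameter model, d = −½ ln(1 − 2P − Q) − ¼ ln(1 − 2Q).
1 − 2P − Q = 0.695653, giving −½ ln(0.695653) = 0.181452.
1 − 2Q = 0.443478, giving −¼ ln(0.443478) = 0.203277.
d = 0.181452 + 0.203277 = 0.384729.

0.385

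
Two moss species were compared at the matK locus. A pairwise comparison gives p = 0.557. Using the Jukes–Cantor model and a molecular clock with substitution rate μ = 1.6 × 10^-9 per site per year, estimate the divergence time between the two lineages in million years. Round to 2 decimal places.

d = −(3/4) ln(1 − 4p/3) = −0.75 ln(1 − 0.742667) = −0.75 ln(0.257333)
  = −0.75 × (-1.357384) = 1.018038 substitutions/site.
Under a molecular clock d = 2μt, so t = d/(2μ) = 1.018038 / (2 × 1.6 × 10^-9) = 318.14 million years.

318.14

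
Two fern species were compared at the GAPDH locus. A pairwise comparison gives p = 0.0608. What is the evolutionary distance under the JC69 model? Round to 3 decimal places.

0.063

d = −(3/4) ln(1 − 4p/3) = −0.75 ln(1 − 0.081067) = −0.75 ln(0.918933)
  = −0.75 × (-0.084542) = 0.063407 substitutions/site.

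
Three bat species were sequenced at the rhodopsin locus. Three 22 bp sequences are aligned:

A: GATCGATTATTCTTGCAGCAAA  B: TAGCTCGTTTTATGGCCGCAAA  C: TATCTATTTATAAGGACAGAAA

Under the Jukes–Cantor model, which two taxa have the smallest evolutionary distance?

B and C

A–B: 9/22 differ, p = 0.409, d = 0.591.
A–C: 11/22 differ, p = 0.500, d = 0.824.
B–C: 8/22 differ, p = 0.364, d = 0.497.
The smallest distance is between B and C.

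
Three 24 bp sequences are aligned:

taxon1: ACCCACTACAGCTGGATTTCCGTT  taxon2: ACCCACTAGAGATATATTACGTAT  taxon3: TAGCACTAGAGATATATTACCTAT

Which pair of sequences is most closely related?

taxon1–taxon2: 8/24 differ, p = 0.333, d = 0.441.
taxon1–taxon3: 10/24 differ, p = 0.417, d = 0.608.
taxon2–taxon3: 4/24 differ, p = 0.167, d = 0.188.
The smallest distance is between taxon2 and taxon3.

taxon2 and taxon3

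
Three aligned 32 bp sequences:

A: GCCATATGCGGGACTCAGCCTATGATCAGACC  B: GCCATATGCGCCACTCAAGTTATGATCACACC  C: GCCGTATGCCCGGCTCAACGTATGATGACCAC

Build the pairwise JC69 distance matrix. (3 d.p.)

A–B: 6/32 sites differ → p = 0.1875, d = −0.75 ln(1 − 0.25) = 0.215762 ≈ 0.216.
A–C: 10/32 sites differ → p = 0.3125, d = −0.75 ln(1 − 0.416667) = 0.404248 ≈ 0.404.
B–C: 9/32 sites differ → p = 0.28125, d = −0.75 ln(1 − 0.375) = 0.352503 ≈ 0.353.

d(A,B) = 0.216, d(A,C) = 0.404, d(B,C) = 0.353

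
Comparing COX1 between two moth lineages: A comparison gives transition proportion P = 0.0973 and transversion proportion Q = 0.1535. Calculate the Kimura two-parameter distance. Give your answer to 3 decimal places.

Under the Kimura two-parameter model, d = −½ ln(1 − 2P − Q) − ¼ ln(1 − 2Q).
1 − 2P − Q = 0.6519, giving −½ ln(0.6519) = 0.213932.
1 − 2Q = 0.693, giving −¼ ln(0.693) = 0.091681.
d = 0.213932 + 0.091681 = 0.305613.

0.306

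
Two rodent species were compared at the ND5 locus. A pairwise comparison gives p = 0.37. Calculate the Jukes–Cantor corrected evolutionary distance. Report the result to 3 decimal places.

d = −(3/4) ln(1 − 4p/3) = −0.75 ln(1 − 0.493333) = −0.75 ln(0.506667)
  = −0.75 × (-0.679901) = 0.509926 substitutions/site.

0.510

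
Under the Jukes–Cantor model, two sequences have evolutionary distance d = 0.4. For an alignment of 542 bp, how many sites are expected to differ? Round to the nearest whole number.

Invert JC69: p = (3/4)(1 − e^(−4d/3)) = 0.75 × (1 − e^(-0.533333)) = 0.75 × (1 − 0.586646) = 0.310016.
Expected differing sites = pL ≈ 0.310016 × 542 = 168.028672 ≈ 168.

168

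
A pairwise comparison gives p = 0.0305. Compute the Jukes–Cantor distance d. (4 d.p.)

d = −(3/4) ln(1 − 4p/3) = −0.75 ln(1 − 0.040667) = −0.75 ln(0.959333)
  = −0.75 × (-0.041517) = 0.031138 substitutions/site.

0.0311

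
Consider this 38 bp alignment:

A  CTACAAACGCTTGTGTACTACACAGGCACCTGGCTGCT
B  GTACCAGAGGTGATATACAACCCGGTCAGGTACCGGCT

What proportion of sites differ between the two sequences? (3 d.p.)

0.447

The sequences differ at 17 of 38 positions.
p = 17/38 = 0.447368… ≈ 0.447 (to 3 d.p.).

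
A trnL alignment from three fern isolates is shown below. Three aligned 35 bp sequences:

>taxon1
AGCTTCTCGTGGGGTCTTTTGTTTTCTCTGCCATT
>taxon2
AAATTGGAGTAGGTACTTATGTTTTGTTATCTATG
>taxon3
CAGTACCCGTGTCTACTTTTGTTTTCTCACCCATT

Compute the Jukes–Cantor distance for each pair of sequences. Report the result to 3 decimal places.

d(taxon1,taxon2) = 0.635, d(taxon1,taxon3) = 0.407, d(taxon2,taxon3) = 0.635

taxon1–taxon2: 15/35 sites differ → p ≈ 0.428571, d = −0.75 ln(1 − 0.571428) = 0.635472 ≈ 0.635.
taxon1–taxon3: 11/35 sites differ → p ≈ 0.314286, d = −0.75 ln(1 − 0.419048) = 0.407315 ≈ 0.407.
taxon2–taxon3: 15/35 sites differ → p ≈ 0.428571, d = −0.75 ln(1 − 0.571428) = 0.635472 ≈ 0.635.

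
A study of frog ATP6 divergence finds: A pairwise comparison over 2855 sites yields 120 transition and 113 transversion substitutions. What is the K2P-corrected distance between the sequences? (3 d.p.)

0.087

P = 120/2855 ≈ 0.042032 and Q = 113/2855 ≈ 0.03958.
Under the Kimura two-parameter model, d = −½ ln(1 − 2P − Q) − ¼ ln(1 − 2Q).
1 − 2P − Q = 0.876356, giving −½ ln(0.876356) = 0.065991.
1 − 2Q = 0.92084, giving −¼ ln(0.92084) = 0.020617.
d = 0.065991 + 0.020617 = 0.086608.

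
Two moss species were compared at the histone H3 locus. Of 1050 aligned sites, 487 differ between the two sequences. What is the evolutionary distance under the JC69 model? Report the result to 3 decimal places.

p = 487/1050 ≈ 0.46381.
d = −(3/4) ln(1 − 4p/3) = −0.75 ln(1 − 0.618413) = −0.75 ln(0.381587)
  = −0.75 × (-0.963416) = 0.722562 substitutions/site.

0.723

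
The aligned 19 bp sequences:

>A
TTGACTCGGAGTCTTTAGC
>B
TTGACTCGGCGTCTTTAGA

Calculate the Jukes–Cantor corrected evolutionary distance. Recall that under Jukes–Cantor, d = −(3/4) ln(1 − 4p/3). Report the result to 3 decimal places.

0.113

The sequences differ at 2 of 19 sites (10, 19), so p = 2/19 ≈ 0.105263.
d = −(3/4) ln(1 − 4p/3) = −0.75 ln(1 − 0.140351) = −0.75 ln(0.859649)
  = −0.75 × (-0.151231) = 0.113423 substitutions/site.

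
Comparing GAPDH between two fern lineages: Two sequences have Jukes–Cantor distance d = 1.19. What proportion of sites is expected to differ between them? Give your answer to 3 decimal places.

p = (3/4)(1 − e^(−4d/3)) = 0.75 × (1 − e^(-1.586667)) = 0.75 × (1 − 0.204606) = 0.596546.

0.597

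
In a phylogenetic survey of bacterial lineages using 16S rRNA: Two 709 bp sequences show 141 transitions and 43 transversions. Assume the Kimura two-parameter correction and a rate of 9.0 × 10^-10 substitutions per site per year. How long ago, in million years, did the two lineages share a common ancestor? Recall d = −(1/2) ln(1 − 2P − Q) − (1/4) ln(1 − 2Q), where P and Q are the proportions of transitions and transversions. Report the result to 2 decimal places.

P = 141/709 ≈ 0.198872 and Q = 43/709 ≈ 0.060649.
Under the Kimura two-parameter model, d = −½ ln(1 − 2P − Q) − ¼ ln(1 − 2Q).
1 − 2P − Q = 0.541607, giving −½ ln(0.541607) = 0.306607.
1 − 2Q = 0.878702, giving −¼ ln(0.878702) = 0.032327.
d = 0.306607 + 0.032327 = 0.338934.
Under a molecular clock d = 2μt, so t = d/(2μ) = 0.338934 / (2 × 9.0 × 10^-10) = 188.30 million years.

188.30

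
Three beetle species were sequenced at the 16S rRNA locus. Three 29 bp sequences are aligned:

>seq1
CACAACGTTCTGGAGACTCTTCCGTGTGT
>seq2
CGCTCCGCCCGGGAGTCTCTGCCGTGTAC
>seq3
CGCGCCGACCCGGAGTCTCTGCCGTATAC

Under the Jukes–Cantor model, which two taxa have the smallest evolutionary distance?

seq2 and seq3

seq1–seq2: 10/29 differ, p = 0.345, d = 0.462.
seq1–seq3: 11/29 differ, p = 0.379, d = 0.529.
seq2–seq3: 4/29 differ, p = 0.138, d = 0.152.
The smallest distance is between seq2 and seq3.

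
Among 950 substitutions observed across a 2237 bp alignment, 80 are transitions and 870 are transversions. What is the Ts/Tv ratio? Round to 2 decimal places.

R = 80/870 = 0.091954… ≈ 0.09 (to 2 d.p.).

0.09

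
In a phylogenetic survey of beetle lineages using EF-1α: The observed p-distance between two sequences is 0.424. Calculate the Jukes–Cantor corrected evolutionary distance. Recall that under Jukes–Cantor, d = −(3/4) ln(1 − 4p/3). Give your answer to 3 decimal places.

0.625

d = −(3/4) ln(1 − 4p/3) = −0.75 ln(1 − 0.565333) = −0.75 ln(0.434667)
  = −0.75 × (-0.833175) = 0.624881 substitutions/site.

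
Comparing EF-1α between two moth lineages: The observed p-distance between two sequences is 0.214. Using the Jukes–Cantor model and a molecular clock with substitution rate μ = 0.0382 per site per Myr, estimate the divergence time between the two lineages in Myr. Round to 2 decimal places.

d = −(3/4) ln(1 − 4p/3) = −0.75 ln(1 − 0.285333) = −0.75 ln(0.714667)
  = −0.75 × (-0.335939) = 0.251954 substitutions/site.
Under a molecular clock d = 2μt, so t = d/(2μ) = 0.251954 / (2 × 0.0382) = 3.30 Myr.

3.30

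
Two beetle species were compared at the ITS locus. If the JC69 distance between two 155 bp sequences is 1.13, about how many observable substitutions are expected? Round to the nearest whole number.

Invert JC69: p = (3/4)(1 − e^(−4d/3)) = 0.75 × (1 − e^(-1.506667)) = 0.75 × (1 − 0.221647) = 0.583765.
Expected differing sites = pL ≈ 0.583765 × 155 = 90.483575 ≈ 90.

90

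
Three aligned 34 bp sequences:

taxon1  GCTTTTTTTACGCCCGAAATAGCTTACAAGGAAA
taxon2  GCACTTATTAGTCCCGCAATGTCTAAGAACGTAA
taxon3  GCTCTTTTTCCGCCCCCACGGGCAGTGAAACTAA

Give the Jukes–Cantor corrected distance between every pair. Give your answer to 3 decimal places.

d(taxon1,taxon2) = 0.477, d(taxon1,taxon3) = 0.597, d(taxon2,taxon3) = 0.597

taxon1–taxon2: 12/34 sites differ → p ≈ 0.352941, d = −0.75 ln(1 − 0.470588) = 0.476991 ≈ 0.477.
taxon1–taxon3: 14/34 sites differ → p ≈ 0.411765, d = −0.75 ln(1 − 0.54902) = 0.597249 ≈ 0.597.
taxon2–taxon3: 14/34 sites differ → p ≈ 0.411765, d = −0.75 ln(1 − 0.54902) = 0.597249 ≈ 0.597.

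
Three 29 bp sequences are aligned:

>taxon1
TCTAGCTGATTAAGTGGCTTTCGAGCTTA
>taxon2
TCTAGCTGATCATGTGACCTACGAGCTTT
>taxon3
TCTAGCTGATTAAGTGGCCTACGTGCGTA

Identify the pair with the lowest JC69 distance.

taxon1 and taxon3

taxon1–taxon2: 6/29 differ, p = 0.207, d = 0.242.
taxon1–taxon3: 4/29 differ, p = 0.138, d = 0.152.
taxon2–taxon3: 6/29 differ, p = 0.207, d = 0.242.
The smallest distance is between taxon1 and taxon3.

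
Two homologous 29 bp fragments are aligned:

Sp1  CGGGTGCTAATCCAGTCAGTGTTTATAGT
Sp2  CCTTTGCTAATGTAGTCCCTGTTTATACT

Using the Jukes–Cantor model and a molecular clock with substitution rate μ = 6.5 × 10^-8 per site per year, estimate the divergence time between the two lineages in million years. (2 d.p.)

2.65

The sequences differ at 8 of 29 sites (2, 3, 4, 12, 13, 18, 19, 28), so p = 8/29 ≈ 0.275862.
d = −(3/4) ln(1 − 4p/3) = −0.75 ln(1 − 0.367816) = −0.75 ln(0.632184)
  = −0.75 × (-0.458575) = 0.343931 substitutions/site.
Under a molecular clock d = 2μt, so t = d/(2μ) = 0.343931 / (2 × 6.5 × 10^-8) = 2.65 million years.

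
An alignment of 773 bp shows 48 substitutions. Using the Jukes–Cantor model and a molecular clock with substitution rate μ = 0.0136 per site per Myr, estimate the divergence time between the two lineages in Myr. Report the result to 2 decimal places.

2.38

p = 48/773 ≈ 0.062096.
d = −(3/4) ln(1 − 4p/3) = −0.75 ln(1 − 0.082795) = −0.75 ln(0.917205)
  = −0.75 × (-0.086424) = 0.064818 substitutions/site.
Under a molecular clock d = 2μt, so t = d/(2μ) = 0.064818 / (2 × 0.0136) = 2.38 Myr.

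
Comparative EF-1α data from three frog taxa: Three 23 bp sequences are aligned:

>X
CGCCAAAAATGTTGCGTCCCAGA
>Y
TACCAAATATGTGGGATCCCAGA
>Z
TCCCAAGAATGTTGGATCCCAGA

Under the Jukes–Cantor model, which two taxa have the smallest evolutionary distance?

Y and Z

X–Y: 6/23 differ, p = 0.261, d = 0.321.
X–Z: 5/23 differ, p = 0.217, d = 0.257.
Y–Z: 4/23 differ, p = 0.174, d = 0.198.
The smallest distance is between Y and Z.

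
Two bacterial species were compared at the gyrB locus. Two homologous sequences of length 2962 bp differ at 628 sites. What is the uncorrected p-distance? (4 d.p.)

p = 628/2962 = 0.212018… ≈ 0.2120 (to 4 d.p.).

0.2120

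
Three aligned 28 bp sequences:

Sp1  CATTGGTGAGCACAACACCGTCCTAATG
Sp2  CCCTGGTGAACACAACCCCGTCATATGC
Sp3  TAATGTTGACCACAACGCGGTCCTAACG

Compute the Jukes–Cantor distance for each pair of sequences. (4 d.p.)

d(Sp1,Sp2) = 0.3597, d(Sp1,Sp3) = 0.3041, d(Sp2,Sp3) = 0.5565

Sp1–Sp2: 8/28 sites differ → p ≈ 0.285714, d = −0.75 ln(1 − 0.380952) = 0.359679 ≈ 0.3597.
Sp1–Sp3: 7/28 sites differ → p = 0.25, d = −0.75 ln(1 − 0.333333) = 0.304098 ≈ 0.3041.
Sp2–Sp3: 11/28 sites differ → p ≈ 0.392857, d = −0.75 ln(1 − 0.523809) = 0.556452 ≈ 0.5565.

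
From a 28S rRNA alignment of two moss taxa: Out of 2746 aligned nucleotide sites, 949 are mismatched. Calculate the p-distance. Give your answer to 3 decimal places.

0.346

p = 949/2746 = 0.345593… ≈ 0.346 (to 3 d.p.).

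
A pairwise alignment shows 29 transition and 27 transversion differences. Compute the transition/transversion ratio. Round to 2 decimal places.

1.07

R = 29/27 = 1.074074… ≈ 1.07 (to 2 d.p.).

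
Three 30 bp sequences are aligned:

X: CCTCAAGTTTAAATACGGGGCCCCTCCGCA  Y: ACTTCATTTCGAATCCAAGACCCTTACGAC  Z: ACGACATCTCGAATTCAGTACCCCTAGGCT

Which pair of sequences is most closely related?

X–Y: 14/30 differ, p = 0.467, d = 0.730.
X–Z: 15/30 differ, p = 0.500, d = 0.824.
Y–Z: 10/30 differ, p = 0.333, d = 0.441.
The smallest distance is between Y and Z.

Y and Z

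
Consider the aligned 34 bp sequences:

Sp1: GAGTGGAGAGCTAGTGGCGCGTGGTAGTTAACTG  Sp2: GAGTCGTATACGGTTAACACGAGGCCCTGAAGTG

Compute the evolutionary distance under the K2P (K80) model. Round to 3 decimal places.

Of 34 sites, 7 differences are transitions and 10 are transversions, so P = 7/34 ≈ 0.205882 and Q = 10/34 ≈ 0.294118.
Under the Kimura two-parameter model, d = −½ ln(1 − 2P − Q) − ¼ ln(1 − 2Q).
1 − 2P − Q = 0.294118, giving −½ ln(0.294118) = 0.611887.
1 − 2Q = 0.411764, giving −¼ ln(0.411764) = 0.221826.
d = 0.611887 + 0.221826 = 0.833713.

0.834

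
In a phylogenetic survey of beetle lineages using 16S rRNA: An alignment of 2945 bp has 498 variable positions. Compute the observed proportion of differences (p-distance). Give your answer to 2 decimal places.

p = 498/2945 = 0.169100… ≈ 0.17 (to 2 d.p.).

0.17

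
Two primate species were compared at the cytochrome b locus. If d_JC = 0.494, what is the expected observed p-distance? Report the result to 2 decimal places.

0.36

p = (3/4)(1 − e^(−4d/3)) = 0.75 × (1 − e^(-0.658667)) = 0.75 × (1 − 0.517541) = 0.361844.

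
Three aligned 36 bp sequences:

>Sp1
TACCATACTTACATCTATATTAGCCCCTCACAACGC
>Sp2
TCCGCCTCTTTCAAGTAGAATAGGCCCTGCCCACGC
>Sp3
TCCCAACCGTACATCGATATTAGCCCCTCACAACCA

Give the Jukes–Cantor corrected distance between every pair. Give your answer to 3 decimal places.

Sp1–Sp2: 14/36 sites differ → p ≈ 0.388889, d = −0.75 ln(1 − 0.518519) = 0.548166 ≈ 0.548.
Sp1–Sp3: 7/36 sites differ → p ≈ 0.194444, d = −0.75 ln(1 − 0.259259) = 0.225078 ≈ 0.225.
Sp2–Sp3: 17/36 sites differ → p ≈ 0.472222, d = −0.75 ln(1 − 0.629629) = 0.744938 ≈ 0.745.

d(Sp1,Sp2) = 0.548, d(Sp1,Sp3) = 0.225, d(Sp2,Sp3) = 0.745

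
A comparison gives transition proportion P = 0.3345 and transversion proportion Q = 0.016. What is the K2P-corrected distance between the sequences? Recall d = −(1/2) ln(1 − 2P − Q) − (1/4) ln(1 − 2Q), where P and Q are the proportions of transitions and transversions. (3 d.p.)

Under the Kimura two-parameter model, d = −½ ln(1 − 2P − Q) − ¼ ln(1 − 2Q).
1 − 2P − Q = 0.315, giving −½ ln(0.315) = 0.577591.
1 − 2Q = 0.968, giving −¼ ln(0.968) = 0.008131.
d = 0.577591 + 0.008131 = 0.585722.

0.586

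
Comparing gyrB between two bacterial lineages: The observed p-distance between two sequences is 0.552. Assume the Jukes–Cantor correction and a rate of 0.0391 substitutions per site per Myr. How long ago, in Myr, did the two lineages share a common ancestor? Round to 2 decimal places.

12.77

d = −(3/4) ln(1 − 4p/3) = −0.75 ln(1 − 0.736) = −0.75 ln(0.264)
  = −0.75 × (-1.331806) = 0.998855 substitutions/site.
Under a molecular clock d = 2μt, so t = d/(2μ) = 0.998855 / (2 × 0.0391) = 12.77 Myr.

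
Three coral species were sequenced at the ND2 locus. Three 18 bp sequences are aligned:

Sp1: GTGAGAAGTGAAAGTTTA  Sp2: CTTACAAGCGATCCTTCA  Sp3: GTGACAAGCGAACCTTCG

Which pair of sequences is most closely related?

Sp1–Sp2: 8/18 differ, p = 0.444, d = 0.673.
Sp1–Sp3: 6/18 differ, p = 0.333, d = 0.441.
Sp2–Sp3: 4/18 differ, p = 0.222, d = 0.264.
The smallest distance is between Sp2 and Sp3.

Sp2 and Sp3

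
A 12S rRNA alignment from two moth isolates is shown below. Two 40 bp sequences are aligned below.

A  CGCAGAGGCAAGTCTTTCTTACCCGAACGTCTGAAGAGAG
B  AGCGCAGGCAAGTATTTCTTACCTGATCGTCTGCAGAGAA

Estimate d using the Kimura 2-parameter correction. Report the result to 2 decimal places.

Of 40 sites, 3 differences are transitions and 5 are transversions, so P = 3/40 = 0.075 and Q = 5/40 = 0.125.
Under the Kimura two-parameter model, d = −½ ln(1 − 2P − Q) − ¼ ln(1 − 2Q).
1 − 2P − Q = 0.725, giving −½ ln(0.725) = 0.160792.
1 − 2Q = 0.75, giving −¼ ln(0.75) = 0.071921.
d = 0.160792 + 0.071921 = 0.232713.

0.23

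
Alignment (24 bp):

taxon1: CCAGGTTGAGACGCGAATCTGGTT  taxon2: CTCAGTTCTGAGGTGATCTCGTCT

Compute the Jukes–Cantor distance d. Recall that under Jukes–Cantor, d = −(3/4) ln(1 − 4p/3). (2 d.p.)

The sequences differ at 13 of 24 sites, so p = 13/24 ≈ 0.541667.
d = −(3/4) ln(1 − 4p/3) = −0.75 ln(1 − 0.722223) = −0.75 ln(0.277777)
  = −0.75 × (-1.280937) = 0.960703 substitutions/site.

0.96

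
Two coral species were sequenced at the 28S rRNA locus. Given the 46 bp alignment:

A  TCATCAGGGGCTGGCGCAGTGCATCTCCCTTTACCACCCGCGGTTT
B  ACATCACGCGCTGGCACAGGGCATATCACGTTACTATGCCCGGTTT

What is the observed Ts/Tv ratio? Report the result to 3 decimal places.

0.333

Transitions are A↔G and C↔T; transversions are all other mismatches.
Transitions: 3. Transversions: 9.
R = 3/9 = 0.333333… ≈ 0.333 (to 3 d.p.).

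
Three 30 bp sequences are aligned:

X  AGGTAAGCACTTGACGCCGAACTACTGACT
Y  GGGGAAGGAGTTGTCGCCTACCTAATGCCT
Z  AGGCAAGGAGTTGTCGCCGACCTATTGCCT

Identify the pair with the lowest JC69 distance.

X–Y: 9/30 differ, p = 0.300, d = 0.383.
X–Z: 7/30 differ, p = 0.233, d = 0.280.
Y–Z: 4/30 differ, p = 0.133, d = 0.147.
The smallest distance is between Y and Z.

Y and Z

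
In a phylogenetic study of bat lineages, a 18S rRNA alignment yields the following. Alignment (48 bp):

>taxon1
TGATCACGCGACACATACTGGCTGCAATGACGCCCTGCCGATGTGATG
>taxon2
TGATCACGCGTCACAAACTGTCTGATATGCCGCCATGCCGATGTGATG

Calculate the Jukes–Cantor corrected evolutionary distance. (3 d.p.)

0.162

The sequences differ at 7 of 48 sites (11, 16, 21, 25, 26, 30, 35), so p = 7/48 ≈ 0.145833.
d = −(3/4) ln(1 − 4p/3) = −0.75 ln(1 − 0.194444) = −0.75 ln(0.805556)
  = −0.75 × (-0.216223) = 0.162167 substitutions/site.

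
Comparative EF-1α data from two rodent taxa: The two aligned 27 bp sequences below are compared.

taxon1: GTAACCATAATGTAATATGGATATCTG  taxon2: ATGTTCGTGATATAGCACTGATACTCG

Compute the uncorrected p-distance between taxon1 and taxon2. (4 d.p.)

The sequences differ at 14 of 27 positions.
p = 14/27 = 0.518518… ≈ 0.5185 (to 4 d.p.).

0.5185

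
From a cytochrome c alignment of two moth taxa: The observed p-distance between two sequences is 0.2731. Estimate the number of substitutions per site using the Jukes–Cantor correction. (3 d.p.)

d = −(3/4) ln(1 − 4p/3) = −0.75 ln(1 − 0.364133) = −0.75 ln(0.635867)
  = −0.75 × (-0.452766) = 0.339575 substitutions/site.

0.340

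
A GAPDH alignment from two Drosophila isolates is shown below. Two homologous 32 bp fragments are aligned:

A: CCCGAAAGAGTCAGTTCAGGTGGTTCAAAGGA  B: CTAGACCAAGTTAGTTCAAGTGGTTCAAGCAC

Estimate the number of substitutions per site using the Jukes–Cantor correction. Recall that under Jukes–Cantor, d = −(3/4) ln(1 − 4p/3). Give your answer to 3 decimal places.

0.460

The sequences differ at 11 of 32 sites, so p = 11/32 = 0.34375.
d = −(3/4) ln(1 − 4p/3) = −0.75 ln(1 − 0.458333) = −0.75 ln(0.541667)
  = −0.75 × (-0.613104) = 0.459828 substitutions/site.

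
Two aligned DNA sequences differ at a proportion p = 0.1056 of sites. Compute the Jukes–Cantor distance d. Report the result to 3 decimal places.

d = −(3/4) ln(1 − 4p/3) = −0.75 ln(1 − 0.1408) = −0.75 ln(0.8592)
  = −0.75 × (-0.151754) = 0.113816 substitutions/site.

0.114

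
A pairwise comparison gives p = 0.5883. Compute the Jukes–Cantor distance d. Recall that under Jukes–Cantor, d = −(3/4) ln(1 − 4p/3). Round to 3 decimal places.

d = −(3/4) ln(1 − 4p/3) = −0.75 ln(1 − 0.7844) = −0.75 ln(0.2156)
  = −0.75 × (-1.534330) = 1.150748 substitutions/site.

1.151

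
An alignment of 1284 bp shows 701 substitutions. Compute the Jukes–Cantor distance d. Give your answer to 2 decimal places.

p = 701/1284 ≈ 0.54595.
d = −(3/4) ln(1 − 4p/3) = −0.75 ln(1 − 0.727933) = −0.75 ln(0.272067)
  = −0.75 × (-1.301707) = 0.976280 substitutions/site.

0.98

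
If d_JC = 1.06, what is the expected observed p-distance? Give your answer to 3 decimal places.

p = (3/4)(1 − e^(−4d/3)) = 0.75 × (1 − e^(-1.413333)) = 0.75 × (1 − 0.243331) = 0.567502.

0.568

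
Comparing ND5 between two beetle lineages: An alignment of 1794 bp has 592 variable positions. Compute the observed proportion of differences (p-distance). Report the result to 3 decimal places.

p = 592/1794 = 0.329988… ≈ 0.330 (to 3 d.p.).

0.330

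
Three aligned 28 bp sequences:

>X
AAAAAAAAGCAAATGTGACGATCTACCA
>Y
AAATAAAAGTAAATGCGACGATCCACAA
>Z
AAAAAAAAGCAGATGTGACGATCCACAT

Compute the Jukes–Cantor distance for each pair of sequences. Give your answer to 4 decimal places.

X–Y: 5/28 sites differ → p ≈ 0.178571, d = −0.75 ln(1 − 0.238095) = 0.203950 ≈ 0.2040.
X–Z: 4/28 sites differ → p ≈ 0.142857, d = −0.75 ln(1 − 0.190476) = 0.158482 ≈ 0.1585.
Y–Z: 5/28 sites differ → p ≈ 0.178571, d = −0.75 ln(1 − 0.238095) = 0.203950 ≈ 0.2040.

d(X,Y) = 0.2040, d(X,Z) = 0.1585, d(Y,Z) = 0.2040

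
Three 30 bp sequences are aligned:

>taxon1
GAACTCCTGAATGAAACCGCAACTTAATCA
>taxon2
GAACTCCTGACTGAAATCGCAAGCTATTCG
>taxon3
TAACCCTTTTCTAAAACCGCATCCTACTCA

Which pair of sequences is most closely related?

taxon1–taxon2: 6/30 differ, p = 0.200, d = 0.233.
taxon1–taxon3: 10/30 differ, p = 0.333, d = 0.441.
taxon2–taxon3: 11/30 differ, p = 0.367, d = 0.503.
The smallest distance is between taxon1 and taxon2.

taxon1 and taxon2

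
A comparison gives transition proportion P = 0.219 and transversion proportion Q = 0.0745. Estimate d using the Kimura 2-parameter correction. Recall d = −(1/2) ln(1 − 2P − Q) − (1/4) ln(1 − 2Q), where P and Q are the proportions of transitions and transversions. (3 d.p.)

0.400

Under the Kimura two-parameter model, d = −½ ln(1 − 2P − Q) − ¼ ln(1 − 2Q).
1 − 2P − Q = 0.4875, giving −½ ln(0.4875) = 0.359232.
1 − 2Q = 0.851, giving −¼ ln(0.851) = 0.040336.
d = 0.359232 + 0.040336 = 0.399568.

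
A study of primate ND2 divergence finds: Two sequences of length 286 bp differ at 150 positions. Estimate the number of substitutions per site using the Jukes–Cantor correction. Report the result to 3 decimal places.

0.901

p = 150/286 ≈ 0.524476.
d = −(3/4) ln(1 − 4p/3) = −0.75 ln(1 − 0.699301) = −0.75 ln(0.300699)
  = −0.75 × (-1.201646) = 0.901235 substitutions/site.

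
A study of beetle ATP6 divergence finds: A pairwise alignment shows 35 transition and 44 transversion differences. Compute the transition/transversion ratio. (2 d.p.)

R = 35/44 = 0.795454… ≈ 0.80 (to 2 d.p.).

0.80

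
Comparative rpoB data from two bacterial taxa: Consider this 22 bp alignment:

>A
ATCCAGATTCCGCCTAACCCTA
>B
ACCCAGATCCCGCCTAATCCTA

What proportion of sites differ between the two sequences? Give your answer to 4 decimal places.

0.1364

The sequences differ at 3 of 22 positions (sites 2, 9, 18).
p = 3/22 = 0.136363… ≈ 0.1364 (to 4 d.p.).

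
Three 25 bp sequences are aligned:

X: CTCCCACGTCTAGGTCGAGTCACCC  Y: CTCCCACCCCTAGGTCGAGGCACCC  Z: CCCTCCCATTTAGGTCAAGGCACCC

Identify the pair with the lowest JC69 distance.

X and Y

X–Y: 3/25 differ, p = 0.120, d = 0.131.
X–Z: 7/25 differ, p = 0.280, d = 0.351.
Y–Z: 7/25 differ, p = 0.280, d = 0.351.
The smallest distance is between X and Y.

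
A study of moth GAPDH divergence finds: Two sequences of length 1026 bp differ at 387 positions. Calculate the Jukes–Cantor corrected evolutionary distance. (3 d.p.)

p = 387/1026 ≈ 0.377193.
d = −(3/4) ln(1 − 4p/3) = −0.75 ln(1 − 0.502924) = −0.75 ln(0.497076)
  = −0.75 × (-0.699012) = 0.524259 substitutions/site.

0.524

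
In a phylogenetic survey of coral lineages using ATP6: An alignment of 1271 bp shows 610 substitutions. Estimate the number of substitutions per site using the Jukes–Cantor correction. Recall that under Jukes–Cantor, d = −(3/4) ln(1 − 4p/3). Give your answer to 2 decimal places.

p = 610/1271 ≈ 0.479937.
d = −(3/4) ln(1 − 4p/3) = −0.75 ln(1 − 0.639916) = −0.75 ln(0.360084)
  = −0.75 × (-1.021418) = 0.766064 substitutions/site.

0.77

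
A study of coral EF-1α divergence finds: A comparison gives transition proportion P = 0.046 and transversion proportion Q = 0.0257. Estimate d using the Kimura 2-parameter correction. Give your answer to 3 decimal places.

Under the Kimura two-parameter model, d = −½ ln(1 − 2P − Q) − ¼ ln(1 − 2Q).
1 − 2P − Q = 0.8823, giving −½ ln(0.8823) = 0.062612.
1 − 2Q = 0.9486, giving −¼ ln(0.9486) = 0.013192.
d = 0.062612 + 0.013192 = 0.075804.

0.076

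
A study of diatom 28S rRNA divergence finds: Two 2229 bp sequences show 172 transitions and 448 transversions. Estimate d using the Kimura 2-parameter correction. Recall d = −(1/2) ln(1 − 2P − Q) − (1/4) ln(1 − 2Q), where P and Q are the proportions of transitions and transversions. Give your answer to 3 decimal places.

0.348

P = 172/2229 ≈ 0.077165 and Q = 448/2229 ≈ 0.200987.
Under the Kimura two-parameter model, d = −½ ln(1 − 2P − Q) − ¼ ln(1 − 2Q).
1 − 2P − Q = 0.644683, giving −½ ln(0.644683) = 0.219498.
1 − 2Q = 0.598026, giving −¼ ln(0.598026) = 0.128530.
d = 0.219498 + 0.128530 = 0.348028.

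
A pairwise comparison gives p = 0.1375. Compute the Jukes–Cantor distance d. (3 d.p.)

d = −(3/4) ln(1 − 4p/3) = −0.75 ln(1 − 0.183333) = −0.75 ln(0.816667)
  = −0.75 × (-0.202524) = 0.151893 substitutions/site.

0.152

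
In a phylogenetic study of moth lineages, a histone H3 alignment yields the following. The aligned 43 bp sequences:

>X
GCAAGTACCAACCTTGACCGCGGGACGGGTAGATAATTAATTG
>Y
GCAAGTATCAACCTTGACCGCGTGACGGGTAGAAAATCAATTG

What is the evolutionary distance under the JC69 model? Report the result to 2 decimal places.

0.10

The sequences differ at 4 of 43 sites (8, 23, 34, 38), so p = 4/43 ≈ 0.093023.
d = −(3/4) ln(1 − 4p/3) = −0.75 ln(1 − 0.124031) = −0.75 ln(0.875969)
  = −0.75 × (-0.132425) = 0.099319 substitutions/site.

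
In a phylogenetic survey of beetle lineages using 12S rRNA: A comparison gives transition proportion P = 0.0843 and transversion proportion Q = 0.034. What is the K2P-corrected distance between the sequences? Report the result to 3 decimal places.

Under the Kimura two-parameter model, d = −½ ln(1 − 2P − Q) − ¼ ln(1 − 2Q).
1 − 2P − Q = 0.7974, giving −½ ln(0.7974) = 0.113199.
1 − 2Q = 0.932, giving −¼ ln(0.932) = 0.017606.
d = 0.113199 + 0.017606 = 0.130805.

0.131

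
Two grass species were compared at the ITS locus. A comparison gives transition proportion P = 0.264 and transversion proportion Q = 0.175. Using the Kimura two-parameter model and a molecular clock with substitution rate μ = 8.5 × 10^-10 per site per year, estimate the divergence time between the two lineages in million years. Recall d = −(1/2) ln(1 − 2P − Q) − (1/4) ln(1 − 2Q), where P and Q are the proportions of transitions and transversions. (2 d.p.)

Under the Kimura two-parameter model, d = −½ ln(1 − 2P − Q) − ¼ ln(1 − 2Q).
1 − 2P − Q = 0.297, giving −½ ln(0.297) = 0.607012.
1 − 2Q = 0.65, giving −¼ ln(0.65) = 0.107696.
d = 0.607012 + 0.107696 = 0.714708.
Under a molecular clock d = 2μt, so t = d/(2μ) = 0.714708 / (2 × 8.5 × 10^-10) = 420.42 million years.

420.42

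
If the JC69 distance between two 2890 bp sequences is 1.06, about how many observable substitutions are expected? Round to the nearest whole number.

1640

Invert JC69: p = (3/4)(1 − e^(−4d/3)) = 0.75 × (1 − e^(-1.413333)) = 0.75 × (1 − 0.243331) = 0.567502.
Expected differing sites = pL ≈ 0.567502 × 2890 = 1640.08078 ≈ 1640.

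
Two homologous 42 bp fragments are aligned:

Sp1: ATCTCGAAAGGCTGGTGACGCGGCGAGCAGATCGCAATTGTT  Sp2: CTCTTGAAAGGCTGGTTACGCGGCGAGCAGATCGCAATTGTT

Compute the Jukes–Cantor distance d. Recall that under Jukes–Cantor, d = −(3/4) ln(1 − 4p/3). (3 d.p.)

0.075

The sequences differ at 3 of 42 sites (1, 5, 17), so p = 3/42 ≈ 0.071429.
d = −(3/4) ln(1 − 4p/3) = −0.75 ln(1 − 0.095239) = −0.75 ln(0.904761)
  = −0.75 × (-0.100084) = 0.075063 substitutions/site.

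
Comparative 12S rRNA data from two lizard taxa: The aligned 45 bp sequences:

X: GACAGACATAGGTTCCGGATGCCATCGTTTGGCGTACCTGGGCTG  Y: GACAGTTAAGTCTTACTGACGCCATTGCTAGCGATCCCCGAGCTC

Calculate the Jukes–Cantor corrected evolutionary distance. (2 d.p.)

The sequences differ at 19 of 45 sites, so p = 19/45 ≈ 0.422222.
d = −(3/4) ln(1 − 4p/3) = −0.75 ln(1 − 0.562963) = −0.75 ln(0.437037)
  = −0.75 × (-0.827737) = 0.620803 substitutions/site.

0.62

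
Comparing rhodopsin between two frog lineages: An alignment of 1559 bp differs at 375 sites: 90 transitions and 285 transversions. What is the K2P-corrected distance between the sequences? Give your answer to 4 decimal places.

P = 90/1559 ≈ 0.057729 and Q = 285/1559 ≈ 0.182809.
Under the Kimura two-parameter model, d = −½ ln(1 − 2P − Q) − ¼ ln(1 − 2Q).
1 − 2P − Q = 0.701733, giving −½ ln(0.701733) = 0.177101.
1 − 2Q = 0.634382, giving −¼ ln(0.634382) = 0.113776.
d = 0.177101 + 0.113776 = 0.290877.

0.2909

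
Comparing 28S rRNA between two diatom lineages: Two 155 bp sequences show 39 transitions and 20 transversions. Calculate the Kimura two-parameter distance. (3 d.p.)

0.575

P = 39/155 ≈ 0.251613 and Q = 20/155 ≈ 0.129032.
Under the Kimura two-parameter model, d = −½ ln(1 − 2P − Q) − ¼ ln(1 − 2Q).
1 − 2P − Q = 0.367742, giving −½ ln(0.367742) = 0.500187.
1 − 2Q = 0.741936, giving −¼ ln(0.741936) = 0.074623.
d = 0.500187 + 0.074623 = 0.574810.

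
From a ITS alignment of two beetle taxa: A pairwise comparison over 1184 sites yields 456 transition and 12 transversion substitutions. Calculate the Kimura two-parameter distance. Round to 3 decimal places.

P = 456/1184 ≈ 0.385135 and Q = 12/1184 ≈ 0.010135.
Under the Kimura two-parameter model, d = −½ ln(1 − 2P − Q) − ¼ ln(1 − 2Q).
1 − 2P − Q = 0.219595, giving −½ ln(0.219595) = 0.757985.
1 − 2Q = 0.97973, giving −¼ ln(0.97973) = 0.005120.
d = 0.757985 + 0.005120 = 0.763105.

0.763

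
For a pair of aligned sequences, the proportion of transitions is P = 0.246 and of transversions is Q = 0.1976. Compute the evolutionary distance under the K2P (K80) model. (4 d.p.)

Under the Kimura two-parameter model, d = −½ ln(1 − 2P − Q) − ¼ ln(1 − 2Q).
1 − 2P − Q = 0.3104, giving −½ ln(0.3104) = 0.584947.
1 − 2Q = 0.6048, giving −¼ ln(0.6048) = 0.125714.
d = 0.584947 + 0.125714 = 0.710661.

0.7107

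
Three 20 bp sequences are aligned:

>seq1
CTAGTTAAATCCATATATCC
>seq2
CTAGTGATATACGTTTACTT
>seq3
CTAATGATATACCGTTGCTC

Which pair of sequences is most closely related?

seq2 and seq3

seq1–seq2: 8/20 differ, p = 0.400, d = 0.572.
seq1–seq3: 10/20 differ, p = 0.500, d = 0.824.
seq2–seq3: 5/20 differ, p = 0.250, d = 0.304.
The smallest distance is between seq2 and seq3.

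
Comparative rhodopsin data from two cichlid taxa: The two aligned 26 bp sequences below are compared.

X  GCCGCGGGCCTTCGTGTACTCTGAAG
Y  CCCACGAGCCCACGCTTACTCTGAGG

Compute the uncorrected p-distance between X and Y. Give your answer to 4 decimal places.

The sequences differ at 8 of 26 positions (sites 1, 4, 7, 11, 12, 15, 16, 25).
p = 8/26 = 0.307692… ≈ 0.3077 (to 4 d.p.).

0.3077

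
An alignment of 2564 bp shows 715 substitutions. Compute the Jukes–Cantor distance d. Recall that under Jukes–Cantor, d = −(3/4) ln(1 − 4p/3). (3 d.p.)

p = 715/2564 ≈ 0.278861.
d = −(3/4) ln(1 − 4p/3) = −0.75 ln(1 − 0.371815) = −0.75 ln(0.628185)
  = −0.75 × (-0.464921) = 0.348691 substitutions/site.

0.349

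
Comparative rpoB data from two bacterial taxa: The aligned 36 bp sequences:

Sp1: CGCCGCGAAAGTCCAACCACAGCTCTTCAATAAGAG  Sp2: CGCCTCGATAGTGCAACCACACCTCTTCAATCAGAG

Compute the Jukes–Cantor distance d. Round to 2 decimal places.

0.15

The sequences differ at 5 of 36 sites (5, 9, 13, 22, 32), so p = 5/36 ≈ 0.138889.
d = −(3/4) ln(1 − 4p/3) = −0.75 ln(1 − 0.185185) = −0.75 ln(0.814815)
  = −0.75 × (-0.204794) = 0.153596 substitutions/site.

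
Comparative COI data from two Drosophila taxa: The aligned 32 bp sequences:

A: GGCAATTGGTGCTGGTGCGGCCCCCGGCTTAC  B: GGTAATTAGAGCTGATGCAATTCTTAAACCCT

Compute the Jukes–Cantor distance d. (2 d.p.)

The sequences differ at 17 of 32 sites, so p = 17/32 = 0.53125.
d = −(3/4) ln(1 − 4p/3) = −0.75 ln(1 − 0.708333) = −0.75 ln(0.291667)
  = −0.75 × (-1.232143) = 0.924107 substitutions/site.

0.92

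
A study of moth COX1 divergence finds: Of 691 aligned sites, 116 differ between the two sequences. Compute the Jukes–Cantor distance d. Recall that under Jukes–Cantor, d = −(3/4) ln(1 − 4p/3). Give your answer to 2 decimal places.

p = 116/691 ≈ 0.167873.
d = −(3/4) ln(1 − 4p/3) = −0.75 ln(1 − 0.223831) = −0.75 ln(0.776169)
  = −0.75 × (-0.253385) = 0.190039 substitutions/site.

0.19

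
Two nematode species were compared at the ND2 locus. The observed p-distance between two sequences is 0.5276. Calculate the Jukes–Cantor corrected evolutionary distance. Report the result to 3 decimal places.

d = −(3/4) ln(1 − 4p/3) = −0.75 ln(1 − 0.703467) = −0.75 ln(0.296533)
  = −0.75 × (-1.215597) = 0.911698 substitutions/site.

0.912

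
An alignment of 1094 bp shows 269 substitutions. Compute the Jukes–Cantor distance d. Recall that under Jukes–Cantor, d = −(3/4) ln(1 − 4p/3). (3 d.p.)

0.298

p = 269/1094 ≈ 0.245887.
d = −(3/4) ln(1 − 4p/3) = −0.75 ln(1 − 0.327849) = −0.75 ln(0.672151)
  = −0.75 × (-0.397272) = 0.297954 substitutions/site.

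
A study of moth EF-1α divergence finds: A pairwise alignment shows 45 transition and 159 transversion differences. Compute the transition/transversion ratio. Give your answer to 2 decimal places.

R = 45/159 = 0.283018… ≈ 0.28 (to 2 d.p.).

0.28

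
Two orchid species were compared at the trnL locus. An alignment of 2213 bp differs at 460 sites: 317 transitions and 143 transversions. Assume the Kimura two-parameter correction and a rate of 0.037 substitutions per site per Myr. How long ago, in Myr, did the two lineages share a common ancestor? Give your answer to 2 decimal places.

3.39

P = 317/2213 ≈ 0.143244 and Q = 143/2213 ≈ 0.064618.
Under the Kimura two-parameter model, d = −½ ln(1 − 2P − Q) − ¼ ln(1 − 2Q).
1 − 2P − Q = 0.648894, giving −½ ln(0.648894) = 0.216243.
1 − 2Q = 0.870764, giving −¼ ln(0.870764) = 0.034596.
d = 0.216243 + 0.034596 = 0.250839.
Under a molecular clock d = 2μt, so t = d/(2μ) = 0.250839 / (2 × 0.037) = 3.39 Myr.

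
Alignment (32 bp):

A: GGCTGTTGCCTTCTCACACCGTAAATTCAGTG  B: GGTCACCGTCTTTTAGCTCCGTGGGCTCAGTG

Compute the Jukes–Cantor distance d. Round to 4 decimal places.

The sequences differ at 14 of 32 sites, so p = 14/32 = 0.4375.
d = −(3/4) ln(1 − 4p/3) = −0.75 ln(1 − 0.583333) = −0.75 ln(0.416667)
  = −0.75 × (-0.875468) = 0.656601 substitutions/site.

0.6566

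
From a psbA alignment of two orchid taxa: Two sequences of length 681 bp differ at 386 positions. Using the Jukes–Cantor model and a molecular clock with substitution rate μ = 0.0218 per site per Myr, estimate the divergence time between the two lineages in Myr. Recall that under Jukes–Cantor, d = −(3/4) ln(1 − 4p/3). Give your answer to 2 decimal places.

p = 386/681 ≈ 0.566814.
d = −(3/4) ln(1 − 4p/3) = −0.75 ln(1 − 0.755752) = −0.75 ln(0.244248)
  = −0.75 × (-1.409571) = 1.057178 substitutions/site.
Under a molecular clock d = 2μt, so t = d/(2μ) = 1.057178 / (2 × 0.0218) = 24.25 Myr.

24.25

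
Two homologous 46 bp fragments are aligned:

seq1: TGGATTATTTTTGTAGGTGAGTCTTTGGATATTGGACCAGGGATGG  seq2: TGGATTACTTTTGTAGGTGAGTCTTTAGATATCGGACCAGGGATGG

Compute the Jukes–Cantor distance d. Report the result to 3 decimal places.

0.068

The sequences differ at 3 of 46 sites (8, 27, 33), so p = 3/46 ≈ 0.065217.
d = −(3/4) ln(1 − 4p/3) = −0.75 ln(1 − 0.086956) = −0.75 ln(0.913044)
  = −0.75 × (-0.090971) = 0.068228 substitutions/site.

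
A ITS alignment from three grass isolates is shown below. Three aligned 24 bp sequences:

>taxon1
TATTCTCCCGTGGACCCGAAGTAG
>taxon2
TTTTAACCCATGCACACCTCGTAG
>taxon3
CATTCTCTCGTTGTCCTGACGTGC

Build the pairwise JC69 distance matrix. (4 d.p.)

d(taxon1,taxon2) = 0.5199, d(taxon1,taxon3) = 0.4408, d(taxon2,taxon3) = 1.3438

taxon1–taxon2: 9/24 sites differ → p = 0.375, d = −0.75 ln(1 − 0.5) = 0.519860 ≈ 0.5199.
taxon1–taxon3: 8/24 sites differ → p ≈ 0.333333, d = −0.75 ln(1 − 0.444444) = 0.440839 ≈ 0.4408.
taxon2–taxon3: 15/24 sites differ → p = 0.625, d = −0.75 ln(1 − 0.833333) = 1.343818 ≈ 1.3438.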